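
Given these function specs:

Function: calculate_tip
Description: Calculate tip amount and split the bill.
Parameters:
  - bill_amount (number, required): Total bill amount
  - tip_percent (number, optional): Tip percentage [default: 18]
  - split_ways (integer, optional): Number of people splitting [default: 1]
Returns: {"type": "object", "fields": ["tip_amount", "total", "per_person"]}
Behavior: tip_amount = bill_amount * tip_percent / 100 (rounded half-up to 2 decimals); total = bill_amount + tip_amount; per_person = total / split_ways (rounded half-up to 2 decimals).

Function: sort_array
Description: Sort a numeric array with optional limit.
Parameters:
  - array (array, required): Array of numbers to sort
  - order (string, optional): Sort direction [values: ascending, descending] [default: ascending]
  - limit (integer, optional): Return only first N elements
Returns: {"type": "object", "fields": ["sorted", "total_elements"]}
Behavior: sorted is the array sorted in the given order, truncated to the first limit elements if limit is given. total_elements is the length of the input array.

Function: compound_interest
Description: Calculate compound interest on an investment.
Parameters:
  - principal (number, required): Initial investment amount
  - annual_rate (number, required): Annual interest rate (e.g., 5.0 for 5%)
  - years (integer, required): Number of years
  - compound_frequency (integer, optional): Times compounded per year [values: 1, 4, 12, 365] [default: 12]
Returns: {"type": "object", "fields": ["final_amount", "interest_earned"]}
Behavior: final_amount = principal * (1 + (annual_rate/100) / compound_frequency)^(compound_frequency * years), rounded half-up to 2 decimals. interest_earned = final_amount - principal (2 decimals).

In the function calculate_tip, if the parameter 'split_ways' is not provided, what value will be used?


The calculate_tip spec declares:
  - split_ways (integer, optional): Number of people splitting [default: 1]
Default:
1


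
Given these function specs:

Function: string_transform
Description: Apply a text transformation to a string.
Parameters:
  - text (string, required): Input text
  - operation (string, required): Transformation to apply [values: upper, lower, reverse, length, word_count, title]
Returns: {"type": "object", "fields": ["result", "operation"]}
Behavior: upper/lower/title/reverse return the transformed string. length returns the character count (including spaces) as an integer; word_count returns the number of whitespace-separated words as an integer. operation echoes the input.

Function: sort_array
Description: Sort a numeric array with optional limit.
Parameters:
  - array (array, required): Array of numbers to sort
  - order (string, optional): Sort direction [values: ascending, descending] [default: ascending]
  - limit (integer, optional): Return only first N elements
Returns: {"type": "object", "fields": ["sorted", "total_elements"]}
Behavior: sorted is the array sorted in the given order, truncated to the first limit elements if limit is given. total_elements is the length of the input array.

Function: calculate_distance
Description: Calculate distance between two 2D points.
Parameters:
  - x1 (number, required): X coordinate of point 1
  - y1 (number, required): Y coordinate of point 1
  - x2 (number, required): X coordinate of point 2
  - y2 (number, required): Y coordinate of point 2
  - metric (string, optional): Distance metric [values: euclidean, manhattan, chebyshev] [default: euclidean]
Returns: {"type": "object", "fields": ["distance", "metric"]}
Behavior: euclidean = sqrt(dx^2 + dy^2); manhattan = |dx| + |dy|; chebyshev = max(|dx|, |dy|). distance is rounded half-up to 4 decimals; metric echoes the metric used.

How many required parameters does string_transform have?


Parameters of string_transform: text (required), operation (required)
Required count:
2


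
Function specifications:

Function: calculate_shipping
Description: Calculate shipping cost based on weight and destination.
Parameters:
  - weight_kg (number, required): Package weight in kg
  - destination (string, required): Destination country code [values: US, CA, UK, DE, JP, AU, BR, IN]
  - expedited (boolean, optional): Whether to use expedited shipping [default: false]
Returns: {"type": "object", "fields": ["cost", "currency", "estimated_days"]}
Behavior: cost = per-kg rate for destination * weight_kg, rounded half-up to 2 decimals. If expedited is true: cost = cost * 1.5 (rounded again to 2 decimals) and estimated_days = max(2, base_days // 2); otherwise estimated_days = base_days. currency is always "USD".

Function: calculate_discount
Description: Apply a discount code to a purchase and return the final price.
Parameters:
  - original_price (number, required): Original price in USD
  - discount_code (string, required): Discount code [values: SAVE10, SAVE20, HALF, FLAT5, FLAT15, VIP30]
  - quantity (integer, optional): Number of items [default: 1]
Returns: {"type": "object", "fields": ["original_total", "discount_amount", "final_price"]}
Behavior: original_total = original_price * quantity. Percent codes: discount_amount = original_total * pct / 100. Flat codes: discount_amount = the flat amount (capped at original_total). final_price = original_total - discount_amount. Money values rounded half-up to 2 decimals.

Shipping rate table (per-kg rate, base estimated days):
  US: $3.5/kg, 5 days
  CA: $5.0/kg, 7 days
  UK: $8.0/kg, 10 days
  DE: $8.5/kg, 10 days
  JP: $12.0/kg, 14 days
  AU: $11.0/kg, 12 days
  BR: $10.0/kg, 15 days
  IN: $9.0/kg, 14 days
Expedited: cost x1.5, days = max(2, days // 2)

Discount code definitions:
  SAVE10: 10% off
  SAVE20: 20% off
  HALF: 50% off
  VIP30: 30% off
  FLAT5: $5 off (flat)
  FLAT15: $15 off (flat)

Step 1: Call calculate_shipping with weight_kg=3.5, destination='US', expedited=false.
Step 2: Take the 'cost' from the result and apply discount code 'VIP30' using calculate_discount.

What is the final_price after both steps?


Step 1: calculate_shipping(weight_kg=3.5, destination=US, expedited=false)
  Rate for US: $3.5/kg, base 5 days
  cost = 3.5 * 3.5 = 12.25 -> 12.25
  expedited not set/false: estimated_days = 5
  -> cost = 12.25 USD
Step 2: calculate_discount(original_price=12.25, discount_code=VIP30, quantity=1)
  original_total = 12.25 * 1 = 12.25
  VIP30 = 30% off: discount_amount = 12.25 * 30/100 = 3.675 -> 3.68
  final_price = 12.25 - 3.68 = 8.57
  -> final_price = 8.57
$8.57


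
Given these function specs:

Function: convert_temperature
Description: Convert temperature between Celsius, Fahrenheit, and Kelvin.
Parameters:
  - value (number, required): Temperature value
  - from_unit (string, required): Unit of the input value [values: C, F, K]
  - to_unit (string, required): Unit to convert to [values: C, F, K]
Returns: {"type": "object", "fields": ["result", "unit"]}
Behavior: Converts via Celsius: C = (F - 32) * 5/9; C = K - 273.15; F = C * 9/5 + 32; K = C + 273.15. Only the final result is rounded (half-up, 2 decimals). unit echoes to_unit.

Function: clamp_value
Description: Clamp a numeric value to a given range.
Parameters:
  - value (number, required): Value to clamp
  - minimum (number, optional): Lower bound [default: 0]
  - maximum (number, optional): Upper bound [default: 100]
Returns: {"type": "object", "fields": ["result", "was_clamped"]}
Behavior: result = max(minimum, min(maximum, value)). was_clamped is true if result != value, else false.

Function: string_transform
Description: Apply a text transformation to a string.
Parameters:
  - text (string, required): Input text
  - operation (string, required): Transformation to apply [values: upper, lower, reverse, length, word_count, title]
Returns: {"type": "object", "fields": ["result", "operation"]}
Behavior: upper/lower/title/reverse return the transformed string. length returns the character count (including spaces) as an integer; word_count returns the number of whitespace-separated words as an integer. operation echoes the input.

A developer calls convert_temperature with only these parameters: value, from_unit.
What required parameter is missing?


Required parameters: value, from_unit, to_unit
Provided: value, from_unit
Missing: to_unit
to_unit


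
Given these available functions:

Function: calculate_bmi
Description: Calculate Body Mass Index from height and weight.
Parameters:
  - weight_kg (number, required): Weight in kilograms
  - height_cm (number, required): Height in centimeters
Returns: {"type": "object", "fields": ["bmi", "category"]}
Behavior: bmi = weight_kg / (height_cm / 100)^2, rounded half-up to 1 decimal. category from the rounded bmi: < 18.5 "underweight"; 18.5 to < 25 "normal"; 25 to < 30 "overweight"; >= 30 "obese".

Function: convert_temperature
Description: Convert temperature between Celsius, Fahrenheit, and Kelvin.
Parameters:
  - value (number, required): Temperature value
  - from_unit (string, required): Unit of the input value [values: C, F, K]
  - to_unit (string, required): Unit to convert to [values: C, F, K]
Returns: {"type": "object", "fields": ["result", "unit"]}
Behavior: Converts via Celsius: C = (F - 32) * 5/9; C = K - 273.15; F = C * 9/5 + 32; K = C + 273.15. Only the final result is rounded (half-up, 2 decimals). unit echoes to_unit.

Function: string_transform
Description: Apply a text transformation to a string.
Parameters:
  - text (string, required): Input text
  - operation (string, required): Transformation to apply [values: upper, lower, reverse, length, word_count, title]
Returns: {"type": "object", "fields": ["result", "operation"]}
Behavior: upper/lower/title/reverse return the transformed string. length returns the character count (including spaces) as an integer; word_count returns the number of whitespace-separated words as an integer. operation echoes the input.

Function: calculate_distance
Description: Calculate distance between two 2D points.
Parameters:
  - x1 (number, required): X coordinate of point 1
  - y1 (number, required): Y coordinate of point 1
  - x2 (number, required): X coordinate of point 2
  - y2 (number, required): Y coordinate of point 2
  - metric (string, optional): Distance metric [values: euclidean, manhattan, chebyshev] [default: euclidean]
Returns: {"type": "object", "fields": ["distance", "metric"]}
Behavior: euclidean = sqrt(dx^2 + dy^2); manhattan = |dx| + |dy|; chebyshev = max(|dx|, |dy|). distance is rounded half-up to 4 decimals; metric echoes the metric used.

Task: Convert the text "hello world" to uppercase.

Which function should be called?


The task needs a function whose description is: Apply a text transformation to a string.
string_transform


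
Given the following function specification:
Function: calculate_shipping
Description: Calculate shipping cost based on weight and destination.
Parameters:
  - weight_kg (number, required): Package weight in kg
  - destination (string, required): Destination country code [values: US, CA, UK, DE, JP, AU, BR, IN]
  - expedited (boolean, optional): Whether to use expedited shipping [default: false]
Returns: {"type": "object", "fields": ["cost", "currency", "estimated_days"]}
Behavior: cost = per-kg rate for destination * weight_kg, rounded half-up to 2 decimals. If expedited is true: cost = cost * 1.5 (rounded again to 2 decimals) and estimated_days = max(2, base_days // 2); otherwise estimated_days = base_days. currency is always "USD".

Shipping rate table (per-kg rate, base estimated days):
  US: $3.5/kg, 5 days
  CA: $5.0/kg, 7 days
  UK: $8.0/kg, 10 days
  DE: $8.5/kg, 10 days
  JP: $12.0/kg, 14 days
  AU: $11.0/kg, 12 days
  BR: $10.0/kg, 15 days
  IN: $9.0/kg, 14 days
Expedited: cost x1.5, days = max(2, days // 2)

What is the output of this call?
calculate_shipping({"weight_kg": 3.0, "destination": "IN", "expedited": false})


Rate for IN: $9.0/kg, base 14 days
cost = 9.0 * 3.0 = 27 -> 27.00
expedited not set/false: estimated_days = 14
Output:
{"cost": 27.0, "currency": "USD", "estimated_days": 14}


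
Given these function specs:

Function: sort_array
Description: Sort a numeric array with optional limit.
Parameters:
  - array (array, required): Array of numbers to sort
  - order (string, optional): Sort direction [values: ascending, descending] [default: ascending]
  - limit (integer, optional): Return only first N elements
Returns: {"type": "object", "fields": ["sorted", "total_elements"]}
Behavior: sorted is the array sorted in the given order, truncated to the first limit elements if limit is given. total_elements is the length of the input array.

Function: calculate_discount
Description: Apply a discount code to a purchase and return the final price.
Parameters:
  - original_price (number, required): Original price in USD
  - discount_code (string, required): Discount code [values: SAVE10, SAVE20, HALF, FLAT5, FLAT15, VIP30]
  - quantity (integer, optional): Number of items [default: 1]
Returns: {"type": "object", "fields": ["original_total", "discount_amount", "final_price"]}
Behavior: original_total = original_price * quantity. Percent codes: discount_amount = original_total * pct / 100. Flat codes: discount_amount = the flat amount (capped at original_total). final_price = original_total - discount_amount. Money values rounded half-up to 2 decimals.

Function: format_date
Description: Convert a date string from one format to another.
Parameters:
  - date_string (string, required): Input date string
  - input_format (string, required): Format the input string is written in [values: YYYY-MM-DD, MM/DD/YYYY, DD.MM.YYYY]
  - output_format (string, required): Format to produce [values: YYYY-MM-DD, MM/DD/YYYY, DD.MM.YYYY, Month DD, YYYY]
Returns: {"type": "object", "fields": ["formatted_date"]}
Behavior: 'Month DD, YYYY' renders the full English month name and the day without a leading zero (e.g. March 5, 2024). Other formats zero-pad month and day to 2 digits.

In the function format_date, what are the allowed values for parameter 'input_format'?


The format_date spec declares:
  - input_format (string, required): Format the input string is written in [values: YYYY-MM-DD, MM/DD/YYYY, DD.MM.YYYY]
Allowed values:
YYYY-MM-DD, MM/DD/YYYY, DD.MM.YYYY


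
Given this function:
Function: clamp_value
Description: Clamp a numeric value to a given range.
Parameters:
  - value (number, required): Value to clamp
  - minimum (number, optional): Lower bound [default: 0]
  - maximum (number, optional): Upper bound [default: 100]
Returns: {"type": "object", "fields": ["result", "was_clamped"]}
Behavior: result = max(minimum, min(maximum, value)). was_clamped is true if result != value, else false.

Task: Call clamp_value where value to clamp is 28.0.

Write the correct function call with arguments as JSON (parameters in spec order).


Mapping each described value to its parameter name:
  'Value to clamp' -> value = 28.0
clamp_value({"value": 28.0})


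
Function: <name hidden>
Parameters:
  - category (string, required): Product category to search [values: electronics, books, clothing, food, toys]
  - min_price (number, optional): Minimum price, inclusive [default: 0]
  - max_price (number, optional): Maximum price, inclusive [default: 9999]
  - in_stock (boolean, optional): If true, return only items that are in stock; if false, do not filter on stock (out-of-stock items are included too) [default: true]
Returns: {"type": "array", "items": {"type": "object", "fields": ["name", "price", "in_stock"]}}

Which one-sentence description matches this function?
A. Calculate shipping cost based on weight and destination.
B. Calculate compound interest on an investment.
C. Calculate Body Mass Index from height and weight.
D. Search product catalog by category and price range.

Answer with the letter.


Parameters category, min_price, max_price, in_stock and return "array" fit: Search product catalog by category and price range.
D


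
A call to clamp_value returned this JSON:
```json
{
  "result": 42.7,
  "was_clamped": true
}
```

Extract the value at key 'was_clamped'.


true


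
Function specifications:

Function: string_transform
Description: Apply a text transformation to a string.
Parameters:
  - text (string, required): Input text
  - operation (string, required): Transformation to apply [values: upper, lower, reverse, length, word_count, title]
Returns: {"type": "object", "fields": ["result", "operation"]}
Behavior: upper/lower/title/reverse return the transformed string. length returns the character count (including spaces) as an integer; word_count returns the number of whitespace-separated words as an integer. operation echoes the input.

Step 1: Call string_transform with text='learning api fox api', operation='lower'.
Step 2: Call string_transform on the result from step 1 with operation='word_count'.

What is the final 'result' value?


Step 1: string_transform(text='learning api fox api', operation='lower')
  -> result = 'learning api fox api'
Step 2: string_transform(text='learning api fox api', operation='word_count')
  words: learning, api, fox, api -> 4
  -> result = 4
4


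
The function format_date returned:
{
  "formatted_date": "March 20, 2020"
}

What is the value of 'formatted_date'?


March 20, 2020


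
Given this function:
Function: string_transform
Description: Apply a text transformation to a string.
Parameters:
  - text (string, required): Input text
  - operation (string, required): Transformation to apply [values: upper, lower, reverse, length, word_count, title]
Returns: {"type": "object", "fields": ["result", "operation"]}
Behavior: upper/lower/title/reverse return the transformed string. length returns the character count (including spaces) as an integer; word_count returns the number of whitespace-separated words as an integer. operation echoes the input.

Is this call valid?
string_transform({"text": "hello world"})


Checking required parameters...
Missing required parameter: operation
Invalid - missing required parameter 'operation'


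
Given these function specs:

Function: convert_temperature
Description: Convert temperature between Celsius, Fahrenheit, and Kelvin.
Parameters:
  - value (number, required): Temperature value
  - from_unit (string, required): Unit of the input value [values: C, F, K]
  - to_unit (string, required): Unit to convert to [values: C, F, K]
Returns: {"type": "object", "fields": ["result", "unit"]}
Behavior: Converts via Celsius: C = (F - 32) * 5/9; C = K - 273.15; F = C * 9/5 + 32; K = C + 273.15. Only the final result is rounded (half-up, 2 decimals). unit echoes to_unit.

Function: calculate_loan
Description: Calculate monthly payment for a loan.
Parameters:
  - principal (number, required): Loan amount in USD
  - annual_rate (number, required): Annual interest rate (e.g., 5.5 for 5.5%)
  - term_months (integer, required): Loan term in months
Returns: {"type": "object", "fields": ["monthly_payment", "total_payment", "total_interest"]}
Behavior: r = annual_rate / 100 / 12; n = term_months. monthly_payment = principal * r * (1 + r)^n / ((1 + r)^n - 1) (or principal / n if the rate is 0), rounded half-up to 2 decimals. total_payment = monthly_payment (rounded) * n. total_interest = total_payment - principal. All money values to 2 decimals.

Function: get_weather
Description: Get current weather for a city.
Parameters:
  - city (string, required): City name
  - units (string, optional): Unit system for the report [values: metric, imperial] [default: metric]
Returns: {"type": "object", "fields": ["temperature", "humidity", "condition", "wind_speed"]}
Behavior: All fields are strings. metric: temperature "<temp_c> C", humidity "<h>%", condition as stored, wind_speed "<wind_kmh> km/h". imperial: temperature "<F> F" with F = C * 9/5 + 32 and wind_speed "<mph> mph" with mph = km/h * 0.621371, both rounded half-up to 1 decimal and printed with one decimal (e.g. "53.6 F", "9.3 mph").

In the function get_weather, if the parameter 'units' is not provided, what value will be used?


The get_weather spec declares:
  - units (string, optional): Unit system for the report [values: metric, imperial] [default: metric]
Default:
metric


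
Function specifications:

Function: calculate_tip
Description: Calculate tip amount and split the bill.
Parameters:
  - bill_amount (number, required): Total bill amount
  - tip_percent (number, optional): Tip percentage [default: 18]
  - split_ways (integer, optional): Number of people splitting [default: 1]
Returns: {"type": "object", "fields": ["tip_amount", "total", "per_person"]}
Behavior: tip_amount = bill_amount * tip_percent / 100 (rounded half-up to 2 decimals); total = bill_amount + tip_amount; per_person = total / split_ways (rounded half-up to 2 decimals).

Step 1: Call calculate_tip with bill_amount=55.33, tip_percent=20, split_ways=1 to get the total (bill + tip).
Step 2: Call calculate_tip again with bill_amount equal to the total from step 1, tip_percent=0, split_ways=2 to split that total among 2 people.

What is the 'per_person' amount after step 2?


Step 1: calculate_tip(bill_amount=55.33, tip_percent=20, split_ways=1)
  tip_amount = 55.33 * 20/100 = 11.066 -> 11.07
  total = 55.33 + 11.07 = 66.40
  per_person = 66.40 / 1 = 66.4 -> 66.40
  -> total = 66.40
Step 2: calculate_tip(bill_amount=66.4, tip_percent=0, split_ways=2)
  tip_amount = 66.4 * 0/100 = 0 -> 0.00
  total = 66.4 + 0.00 = 66.40
  per_person = 66.40 / 2 = 33.2 -> 33.20
  -> per_person = 33.20
$33.20


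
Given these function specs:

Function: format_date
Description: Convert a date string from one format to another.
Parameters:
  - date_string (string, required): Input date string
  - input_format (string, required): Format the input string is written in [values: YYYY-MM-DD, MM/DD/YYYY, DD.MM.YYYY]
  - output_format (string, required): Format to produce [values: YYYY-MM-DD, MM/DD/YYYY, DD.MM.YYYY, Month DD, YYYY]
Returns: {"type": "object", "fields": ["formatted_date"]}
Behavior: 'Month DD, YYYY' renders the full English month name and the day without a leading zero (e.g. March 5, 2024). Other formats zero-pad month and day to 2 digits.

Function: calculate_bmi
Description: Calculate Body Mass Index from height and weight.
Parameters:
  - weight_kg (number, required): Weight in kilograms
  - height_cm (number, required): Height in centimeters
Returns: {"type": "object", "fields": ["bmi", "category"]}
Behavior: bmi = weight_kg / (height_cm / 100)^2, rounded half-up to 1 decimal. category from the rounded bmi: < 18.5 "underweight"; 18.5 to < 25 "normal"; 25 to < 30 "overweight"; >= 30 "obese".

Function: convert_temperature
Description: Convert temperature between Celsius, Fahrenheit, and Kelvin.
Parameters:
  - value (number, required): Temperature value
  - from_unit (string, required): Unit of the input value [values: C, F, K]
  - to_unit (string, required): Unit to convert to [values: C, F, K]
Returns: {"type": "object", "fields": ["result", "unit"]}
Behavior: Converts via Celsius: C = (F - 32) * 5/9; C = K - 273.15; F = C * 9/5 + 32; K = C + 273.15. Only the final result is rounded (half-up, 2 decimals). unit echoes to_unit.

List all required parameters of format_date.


Parameters of format_date and their required/optional flag:
  date_string: required
  input_format: required
  output_format: required
date_string, input_format, output_format


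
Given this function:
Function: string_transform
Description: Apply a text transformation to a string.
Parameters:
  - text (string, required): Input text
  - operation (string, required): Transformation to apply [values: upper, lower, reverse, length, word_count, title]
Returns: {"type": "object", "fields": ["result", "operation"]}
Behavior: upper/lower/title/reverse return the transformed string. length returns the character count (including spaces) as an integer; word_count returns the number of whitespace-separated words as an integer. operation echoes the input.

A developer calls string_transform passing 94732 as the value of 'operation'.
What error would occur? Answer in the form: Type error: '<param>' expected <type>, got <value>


Spec: 'operation' is declared as string; 94732 is an integer.
Type error: 'operation' expected string, got 94732


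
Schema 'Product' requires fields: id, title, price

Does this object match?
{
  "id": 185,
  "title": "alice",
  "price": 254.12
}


Checking required fields... All present.
Valid - all required fields present


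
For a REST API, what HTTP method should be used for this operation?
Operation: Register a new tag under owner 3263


GET = read, POST = create, PUT = update/replace, DELETE = remove
This operation is a create.
POST


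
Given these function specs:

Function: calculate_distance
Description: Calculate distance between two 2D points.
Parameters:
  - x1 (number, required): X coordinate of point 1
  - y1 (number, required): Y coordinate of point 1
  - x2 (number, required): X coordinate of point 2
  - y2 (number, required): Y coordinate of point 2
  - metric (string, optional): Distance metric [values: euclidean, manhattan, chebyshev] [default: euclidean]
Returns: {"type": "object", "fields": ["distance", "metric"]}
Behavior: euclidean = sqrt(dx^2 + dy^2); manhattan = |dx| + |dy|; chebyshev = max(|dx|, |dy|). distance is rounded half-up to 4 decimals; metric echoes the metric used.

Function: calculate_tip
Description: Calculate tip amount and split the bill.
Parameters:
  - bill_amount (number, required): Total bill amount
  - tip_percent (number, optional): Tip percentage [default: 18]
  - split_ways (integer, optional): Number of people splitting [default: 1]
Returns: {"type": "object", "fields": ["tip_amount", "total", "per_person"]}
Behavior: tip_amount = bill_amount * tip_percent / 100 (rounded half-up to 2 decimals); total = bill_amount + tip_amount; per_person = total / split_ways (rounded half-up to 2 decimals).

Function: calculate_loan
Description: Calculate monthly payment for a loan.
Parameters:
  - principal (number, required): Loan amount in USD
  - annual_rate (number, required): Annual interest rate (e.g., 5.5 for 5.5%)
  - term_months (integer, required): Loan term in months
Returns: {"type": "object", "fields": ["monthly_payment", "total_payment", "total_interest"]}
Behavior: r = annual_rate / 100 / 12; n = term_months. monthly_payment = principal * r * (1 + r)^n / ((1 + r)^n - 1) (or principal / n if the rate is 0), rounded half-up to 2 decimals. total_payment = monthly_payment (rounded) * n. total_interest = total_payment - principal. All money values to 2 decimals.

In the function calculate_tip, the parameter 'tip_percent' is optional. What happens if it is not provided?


The calculate_tip spec declares:
  - tip_percent (number, optional): Tip percentage [default: 18]
It defaults to 18


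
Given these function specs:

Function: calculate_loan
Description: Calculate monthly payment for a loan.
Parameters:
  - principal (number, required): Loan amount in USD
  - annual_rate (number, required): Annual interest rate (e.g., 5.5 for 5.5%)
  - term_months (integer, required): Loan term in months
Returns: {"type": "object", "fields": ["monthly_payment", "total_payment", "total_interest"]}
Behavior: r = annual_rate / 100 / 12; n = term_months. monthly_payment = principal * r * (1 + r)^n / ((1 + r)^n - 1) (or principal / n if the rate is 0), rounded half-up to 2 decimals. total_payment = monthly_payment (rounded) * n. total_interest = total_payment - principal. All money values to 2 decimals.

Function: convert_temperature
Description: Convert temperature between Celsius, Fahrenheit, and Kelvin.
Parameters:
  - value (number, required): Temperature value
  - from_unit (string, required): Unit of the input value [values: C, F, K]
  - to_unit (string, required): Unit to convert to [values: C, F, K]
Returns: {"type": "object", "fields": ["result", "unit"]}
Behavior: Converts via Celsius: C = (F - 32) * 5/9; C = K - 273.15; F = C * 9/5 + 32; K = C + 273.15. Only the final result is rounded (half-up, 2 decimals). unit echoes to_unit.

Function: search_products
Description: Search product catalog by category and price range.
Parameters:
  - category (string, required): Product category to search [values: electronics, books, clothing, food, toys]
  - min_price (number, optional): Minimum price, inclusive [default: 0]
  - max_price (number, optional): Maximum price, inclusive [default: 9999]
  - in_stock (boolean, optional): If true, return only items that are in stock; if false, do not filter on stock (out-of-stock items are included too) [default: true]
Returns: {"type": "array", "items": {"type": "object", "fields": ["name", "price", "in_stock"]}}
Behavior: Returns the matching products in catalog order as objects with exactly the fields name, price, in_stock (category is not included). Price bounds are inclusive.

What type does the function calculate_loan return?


The calculate_loan spec declares Returns: {"type": "object", "fields": ["monthly_payment", "total_payment", "total_interest"]}
Type:
object


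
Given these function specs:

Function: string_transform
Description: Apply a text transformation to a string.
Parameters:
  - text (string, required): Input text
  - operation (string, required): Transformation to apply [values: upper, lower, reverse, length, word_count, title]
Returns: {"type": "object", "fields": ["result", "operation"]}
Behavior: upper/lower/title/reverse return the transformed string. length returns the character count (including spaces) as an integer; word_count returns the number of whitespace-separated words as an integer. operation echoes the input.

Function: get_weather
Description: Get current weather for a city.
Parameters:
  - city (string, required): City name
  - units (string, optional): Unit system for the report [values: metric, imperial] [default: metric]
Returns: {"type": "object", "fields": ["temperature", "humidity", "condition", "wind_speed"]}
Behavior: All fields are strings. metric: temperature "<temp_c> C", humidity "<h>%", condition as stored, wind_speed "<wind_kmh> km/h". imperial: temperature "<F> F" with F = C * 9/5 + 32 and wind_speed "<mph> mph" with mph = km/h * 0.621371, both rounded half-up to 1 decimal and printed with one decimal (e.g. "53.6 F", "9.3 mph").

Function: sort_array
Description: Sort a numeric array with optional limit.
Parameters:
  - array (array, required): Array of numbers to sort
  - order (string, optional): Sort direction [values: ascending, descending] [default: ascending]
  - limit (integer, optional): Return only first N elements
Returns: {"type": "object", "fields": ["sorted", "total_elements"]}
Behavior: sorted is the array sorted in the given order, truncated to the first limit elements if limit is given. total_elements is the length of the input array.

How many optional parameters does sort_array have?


Parameters of sort_array: array (required), order (optional), limit (optional)
Optional count:
2


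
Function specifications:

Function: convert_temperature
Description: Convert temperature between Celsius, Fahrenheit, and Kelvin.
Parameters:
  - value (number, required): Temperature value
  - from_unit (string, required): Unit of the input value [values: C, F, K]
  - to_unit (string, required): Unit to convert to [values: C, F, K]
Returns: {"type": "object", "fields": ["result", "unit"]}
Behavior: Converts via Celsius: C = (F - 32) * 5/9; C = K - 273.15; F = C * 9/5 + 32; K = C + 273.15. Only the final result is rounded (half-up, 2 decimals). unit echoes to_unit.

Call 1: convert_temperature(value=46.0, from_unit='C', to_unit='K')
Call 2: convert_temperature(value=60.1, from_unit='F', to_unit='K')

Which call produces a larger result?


Call 1:
  Input already in C: 46
  To K: 46 + 273.15 = 319.15
  Round to 2 decimals: 319.15
  -> 319.15 K
Call 2:
  To C: (60.1 - 32) * 5/9 = 15.611111
  To K: 15.611111 + 273.15 = 288.761111
  Round to 2 decimals: 288.76
  -> 288.76 K
Call 1 (319.15 K)


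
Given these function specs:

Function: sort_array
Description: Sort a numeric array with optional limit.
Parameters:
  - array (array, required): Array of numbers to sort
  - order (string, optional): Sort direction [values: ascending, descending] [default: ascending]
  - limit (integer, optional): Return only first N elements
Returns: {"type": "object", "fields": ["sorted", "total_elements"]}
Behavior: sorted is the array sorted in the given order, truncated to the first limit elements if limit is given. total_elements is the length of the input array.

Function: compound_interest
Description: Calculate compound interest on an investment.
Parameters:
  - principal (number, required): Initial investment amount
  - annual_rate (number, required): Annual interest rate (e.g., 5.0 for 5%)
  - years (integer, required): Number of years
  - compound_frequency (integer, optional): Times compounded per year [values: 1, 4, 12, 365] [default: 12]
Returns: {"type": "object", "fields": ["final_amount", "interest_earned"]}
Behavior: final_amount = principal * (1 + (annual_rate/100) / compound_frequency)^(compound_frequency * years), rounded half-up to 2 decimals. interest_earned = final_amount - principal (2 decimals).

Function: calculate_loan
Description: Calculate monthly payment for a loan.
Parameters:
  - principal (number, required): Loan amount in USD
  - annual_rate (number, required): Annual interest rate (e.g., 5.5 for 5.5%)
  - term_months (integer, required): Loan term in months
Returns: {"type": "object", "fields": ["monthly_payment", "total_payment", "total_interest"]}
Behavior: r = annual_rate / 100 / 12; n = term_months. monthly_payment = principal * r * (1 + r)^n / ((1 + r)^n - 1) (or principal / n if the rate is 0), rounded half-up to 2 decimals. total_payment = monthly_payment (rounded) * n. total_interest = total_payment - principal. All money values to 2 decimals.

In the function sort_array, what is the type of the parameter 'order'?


The sort_array spec declares:
  - order (string, optional): Sort direction [values: ascending, descending] [default: ascending]
Type:
string


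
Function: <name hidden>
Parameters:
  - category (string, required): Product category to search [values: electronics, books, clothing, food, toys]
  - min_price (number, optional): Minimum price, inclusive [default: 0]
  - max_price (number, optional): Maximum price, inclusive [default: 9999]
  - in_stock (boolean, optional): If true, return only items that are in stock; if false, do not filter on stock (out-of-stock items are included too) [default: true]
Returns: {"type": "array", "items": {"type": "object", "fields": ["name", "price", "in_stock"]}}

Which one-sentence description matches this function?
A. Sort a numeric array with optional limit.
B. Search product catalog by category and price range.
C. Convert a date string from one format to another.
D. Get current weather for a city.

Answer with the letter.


Parameters category, min_price, max_price, in_stock and return "array" fit: Search product catalog by category and price range.
B


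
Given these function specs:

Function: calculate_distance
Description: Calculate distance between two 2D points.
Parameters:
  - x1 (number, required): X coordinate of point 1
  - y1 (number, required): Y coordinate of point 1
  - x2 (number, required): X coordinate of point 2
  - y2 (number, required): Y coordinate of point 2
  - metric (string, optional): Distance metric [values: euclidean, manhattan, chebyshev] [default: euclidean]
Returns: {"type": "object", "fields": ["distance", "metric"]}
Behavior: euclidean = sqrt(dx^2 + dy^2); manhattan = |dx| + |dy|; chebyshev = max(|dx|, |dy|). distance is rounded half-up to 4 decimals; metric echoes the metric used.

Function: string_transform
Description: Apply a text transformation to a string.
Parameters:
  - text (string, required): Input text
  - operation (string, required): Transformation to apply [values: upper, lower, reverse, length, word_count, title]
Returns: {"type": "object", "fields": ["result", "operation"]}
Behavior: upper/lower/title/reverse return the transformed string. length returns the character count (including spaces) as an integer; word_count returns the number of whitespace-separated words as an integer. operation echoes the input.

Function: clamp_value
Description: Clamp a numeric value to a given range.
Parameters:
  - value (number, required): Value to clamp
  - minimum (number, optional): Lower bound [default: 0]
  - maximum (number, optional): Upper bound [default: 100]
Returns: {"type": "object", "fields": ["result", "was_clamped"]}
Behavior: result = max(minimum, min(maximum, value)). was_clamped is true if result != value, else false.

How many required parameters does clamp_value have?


Parameters of clamp_value: value (required), minimum (optional), maximum (optional)
Required count:
1


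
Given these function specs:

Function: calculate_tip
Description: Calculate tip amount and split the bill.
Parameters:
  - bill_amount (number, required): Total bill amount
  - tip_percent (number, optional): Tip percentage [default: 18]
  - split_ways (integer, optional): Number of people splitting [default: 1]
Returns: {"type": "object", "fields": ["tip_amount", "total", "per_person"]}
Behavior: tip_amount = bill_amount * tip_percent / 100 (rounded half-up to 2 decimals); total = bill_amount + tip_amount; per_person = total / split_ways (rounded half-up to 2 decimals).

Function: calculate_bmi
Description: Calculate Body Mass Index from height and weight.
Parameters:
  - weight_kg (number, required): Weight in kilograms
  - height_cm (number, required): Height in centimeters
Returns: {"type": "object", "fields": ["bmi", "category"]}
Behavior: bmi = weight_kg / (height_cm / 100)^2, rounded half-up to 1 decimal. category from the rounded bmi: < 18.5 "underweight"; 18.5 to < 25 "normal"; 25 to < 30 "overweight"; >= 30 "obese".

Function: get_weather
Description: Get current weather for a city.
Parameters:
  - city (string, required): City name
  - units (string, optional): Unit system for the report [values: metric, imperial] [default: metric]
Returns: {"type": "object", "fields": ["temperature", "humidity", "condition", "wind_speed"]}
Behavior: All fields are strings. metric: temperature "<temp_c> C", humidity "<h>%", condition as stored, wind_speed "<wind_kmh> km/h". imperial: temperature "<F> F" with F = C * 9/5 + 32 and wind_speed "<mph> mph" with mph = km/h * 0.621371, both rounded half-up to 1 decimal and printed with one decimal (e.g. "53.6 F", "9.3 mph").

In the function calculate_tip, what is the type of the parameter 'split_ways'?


The calculate_tip spec declares:
  - split_ways (integer, optional): Number of people splitting [default: 1]
Type:
integer


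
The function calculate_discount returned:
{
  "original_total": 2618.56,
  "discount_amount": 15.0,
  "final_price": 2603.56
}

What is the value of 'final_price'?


2603.56


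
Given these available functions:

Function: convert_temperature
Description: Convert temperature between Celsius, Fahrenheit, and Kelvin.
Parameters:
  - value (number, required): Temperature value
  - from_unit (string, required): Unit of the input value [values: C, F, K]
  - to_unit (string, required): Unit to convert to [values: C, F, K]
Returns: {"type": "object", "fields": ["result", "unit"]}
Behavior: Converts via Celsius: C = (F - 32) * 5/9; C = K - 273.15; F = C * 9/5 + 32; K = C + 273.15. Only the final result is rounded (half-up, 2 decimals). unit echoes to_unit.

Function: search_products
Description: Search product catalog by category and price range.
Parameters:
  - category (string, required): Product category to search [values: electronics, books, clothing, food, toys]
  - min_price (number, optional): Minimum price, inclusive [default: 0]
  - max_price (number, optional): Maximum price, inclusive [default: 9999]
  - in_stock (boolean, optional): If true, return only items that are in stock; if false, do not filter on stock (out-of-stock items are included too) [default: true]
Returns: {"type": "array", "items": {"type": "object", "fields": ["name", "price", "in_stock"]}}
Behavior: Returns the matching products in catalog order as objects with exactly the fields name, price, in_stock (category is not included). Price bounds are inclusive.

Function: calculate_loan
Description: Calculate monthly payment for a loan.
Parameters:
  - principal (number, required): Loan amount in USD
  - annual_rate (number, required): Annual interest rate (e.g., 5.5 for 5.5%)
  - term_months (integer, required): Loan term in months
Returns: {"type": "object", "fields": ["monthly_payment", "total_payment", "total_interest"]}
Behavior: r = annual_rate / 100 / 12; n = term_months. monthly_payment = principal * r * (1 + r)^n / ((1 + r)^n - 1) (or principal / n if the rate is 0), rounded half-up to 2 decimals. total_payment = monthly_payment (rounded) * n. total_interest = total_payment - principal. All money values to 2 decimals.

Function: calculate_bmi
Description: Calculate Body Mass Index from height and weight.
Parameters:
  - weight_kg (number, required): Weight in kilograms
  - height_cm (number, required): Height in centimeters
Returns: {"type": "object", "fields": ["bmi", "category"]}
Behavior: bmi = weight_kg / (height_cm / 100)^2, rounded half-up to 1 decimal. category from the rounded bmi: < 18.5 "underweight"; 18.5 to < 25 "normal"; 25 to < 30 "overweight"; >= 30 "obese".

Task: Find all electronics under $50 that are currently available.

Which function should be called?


The task needs a function whose description is: Search product catalog by category and price range.
search_products
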